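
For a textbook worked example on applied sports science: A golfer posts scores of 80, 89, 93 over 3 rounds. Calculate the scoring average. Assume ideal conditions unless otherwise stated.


Average = sum / n
Sum = 262
Average = 262 / 3 = 87.3333

87.3333


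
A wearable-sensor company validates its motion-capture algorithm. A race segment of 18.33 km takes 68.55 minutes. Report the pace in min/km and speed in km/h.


Pace = time / distance = 68.55 min / 18.33 km = 3.7398 min/km
Speed = distance / time_in_hours = 18.33 / 1.1425 hr
Speed = 16.0438 km/h

3.7398 min/km, 16.0438 km/h


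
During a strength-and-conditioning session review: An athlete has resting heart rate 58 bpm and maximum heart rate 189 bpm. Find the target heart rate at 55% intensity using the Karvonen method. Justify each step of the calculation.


Target = HRrest + pct*(HRmax - HRrest)
Heart rate reserve = HRmax - HRrest = 189 - 58 = 131 bpm
Fraction = 55% = 0.55
Target = 58 + 0.55 * 131
Target = 58 + 72.05 = 130.05 bpm

130.05 bpm


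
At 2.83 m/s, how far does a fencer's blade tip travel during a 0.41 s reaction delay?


d = v * t
d = 2.83 * 0.41
d = 1.1603 m

1.1603 m


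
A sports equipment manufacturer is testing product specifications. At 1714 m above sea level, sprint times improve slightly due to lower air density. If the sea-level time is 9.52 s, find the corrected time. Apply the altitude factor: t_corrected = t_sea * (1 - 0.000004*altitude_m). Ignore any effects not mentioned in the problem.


Correction factor = 1 - 0.000004 * 1714 = 0.993144
t_corrected = t_sea * factor = 9.52 * 0.993144
t_corrected = 9.4547 s

9.4547 s


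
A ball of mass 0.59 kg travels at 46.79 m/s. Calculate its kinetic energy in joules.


KE = 0.5 * m * v^2
KE = 0.5 * 0.59 * 46.79^2
KE = 0.5 * 0.59 * 2189.3041 = 645.8447 J

645.8447 J


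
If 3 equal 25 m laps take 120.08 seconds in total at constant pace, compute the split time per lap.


Split time = total_time / n_laps = 120.08 / 3
Split time = 40.0267 s per lap

40.0267 s


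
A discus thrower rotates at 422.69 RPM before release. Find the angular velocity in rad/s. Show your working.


omega = RPM * 2 * pi / 60
omega = 422.69 * 2 * 3.14159 / 60
omega = 2655.8396 / 60 = 44.264 rad/s

44.264 rad/s


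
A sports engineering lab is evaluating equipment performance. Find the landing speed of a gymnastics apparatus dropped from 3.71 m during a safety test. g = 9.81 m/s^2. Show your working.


v = sqrt(2 * g * h)
v = sqrt(2 * 9.81 * 3.71)
v = sqrt(72.7902) = 8.5317 m/s

8.5317 m/s


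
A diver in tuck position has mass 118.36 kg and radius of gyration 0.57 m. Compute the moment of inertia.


I = m * k^2
I = 118.36 * 0.57^2
I = 118.36 * 0.3249 = 38.4552 kg*m^2

38.4552 kg*m^2


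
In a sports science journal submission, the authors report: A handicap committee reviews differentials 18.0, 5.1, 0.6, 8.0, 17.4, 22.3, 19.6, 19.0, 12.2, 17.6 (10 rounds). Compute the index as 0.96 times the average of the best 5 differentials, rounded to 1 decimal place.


All differentials: 18.0, 5.1, 0.6, 8.0, 17.4, 22.3, 19.6, 19.0, 12.2, 17.6
Sorted: 0.6, 5.1, 8.0, 12.2, 17.4, 17.6, 18.0, 19.0, 19.6, 22.3
Best 5: 0.6, 5.1, 8.0, 12.2, 17.4
Average of best = 43.3 / 5 = 8.66
Raw index = 8.66 * 0.96 = 8.3136
Handicap index = round(8.3136, 1) = 8.3

8.3


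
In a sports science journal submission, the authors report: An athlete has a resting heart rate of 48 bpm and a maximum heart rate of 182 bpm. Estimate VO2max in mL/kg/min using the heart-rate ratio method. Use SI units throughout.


VO2max = 15.3 * HRmax / HRrest
VO2max = 15.3 * 182 / 48
VO2max = 2784.6 / 48 = 58.0125 mL/kg/min

58.0125 mL/kg/min


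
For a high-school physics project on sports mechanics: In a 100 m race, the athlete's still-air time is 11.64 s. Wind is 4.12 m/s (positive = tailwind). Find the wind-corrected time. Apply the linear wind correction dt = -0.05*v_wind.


dt = -0.05 * v_wind = -0.05 * 4.12 = -0.206 s
t_corrected = t_still + dt = 11.64 + (-0.206)
t_corrected = 11.434 s

11.434 s


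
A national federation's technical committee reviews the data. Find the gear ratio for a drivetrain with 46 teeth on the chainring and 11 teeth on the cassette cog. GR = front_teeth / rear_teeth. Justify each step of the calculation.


GR = front_teeth / rear_teeth
GR = 46 / 11
GR = 4.1818

4.1818


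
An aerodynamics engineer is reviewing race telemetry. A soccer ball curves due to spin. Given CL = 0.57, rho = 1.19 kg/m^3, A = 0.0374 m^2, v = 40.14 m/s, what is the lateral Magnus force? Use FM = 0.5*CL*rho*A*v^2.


FM = 0.5 * CL * rho * A * v^2
FM = 0.5 * 0.57 * 1.19 * 0.0374 * 40.14^2
v^2 = 1611.2196
FM = 0.5 * 0.57 * 1.19 * 0.0374 * 1611.2196 = 20.437 N

20.437 N


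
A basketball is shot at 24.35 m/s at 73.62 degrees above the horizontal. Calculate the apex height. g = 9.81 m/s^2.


H = (v*sin(theta))^2 / (2*g)
vy = v*sin(theta) = 24.35 * sin(73.62 deg) = 23.3617 m/s
H = vy^2 / (2*g) = 545.7687 / (2*9.81)
H = 545.7687 / 19.62 = 27.817 m

27.817 m


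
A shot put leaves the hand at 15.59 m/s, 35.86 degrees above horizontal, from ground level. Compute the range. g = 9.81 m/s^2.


R = v^2 * sin(2*theta) / g
Convert angle to radians: theta = 35.86 deg = 0.6259 rad
sin(2*theta) = sin(1.2518) = 0.9495
R = 15.59^2 * 0.9495 / 9.81
R = 243.0481 * 0.9495 / 9.81 = 23.5252 m

23.5252 m


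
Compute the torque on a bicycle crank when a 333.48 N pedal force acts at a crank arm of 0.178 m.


tau = F * d
tau = 333.48 * 0.178
tau = 59.3594 N*m

59.3594 N*m


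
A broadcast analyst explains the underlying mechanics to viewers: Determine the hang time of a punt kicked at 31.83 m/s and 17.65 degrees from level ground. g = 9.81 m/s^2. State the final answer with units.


T = 2*v*sin(theta)/g
sin(theta) = sin(17.65 deg) = 0.3032
T = 2*31.83*0.3032 / 9.81
T = 19.3018 / 9.81 = 1.9676 s

1.9676 s


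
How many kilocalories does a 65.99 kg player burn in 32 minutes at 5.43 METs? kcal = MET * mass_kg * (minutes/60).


kcal = MET * mass * time_hr
Convert time: 32 min = 0.5333 hr
kcal = 5.43 * 65.99 * 0.5333
kcal = 191.107 kcal

191.107 kcal


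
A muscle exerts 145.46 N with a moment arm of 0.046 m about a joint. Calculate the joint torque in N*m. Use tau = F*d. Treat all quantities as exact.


tau = F * d
tau = 145.46 * 0.046
tau = 6.6912 N*m

6.6912 N*m


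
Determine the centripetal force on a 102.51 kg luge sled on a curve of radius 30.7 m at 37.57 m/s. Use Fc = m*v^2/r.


Fc = m * v^2 / r
v^2 = 37.57^2 = 1411.5049
Fc = 102.51 * 1411.5049 / 30.7
Fc = 144693.3673 / 30.7 = 4713.139 N

4713.139 N


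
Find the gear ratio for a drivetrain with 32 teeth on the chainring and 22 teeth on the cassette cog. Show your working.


GR = front_teeth / rear_teeth
GR = 32 / 22
GR = 1.4545

1.4545


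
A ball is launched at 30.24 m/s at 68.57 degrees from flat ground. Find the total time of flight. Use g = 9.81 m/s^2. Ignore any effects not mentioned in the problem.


T = 2*v*sin(theta)/g
sin(theta) = sin(68.57 deg) = 0.9309
T = 2*30.24*0.9309 / 9.81
T = 56.2987 / 9.81 = 5.7389 s

5.7389 s


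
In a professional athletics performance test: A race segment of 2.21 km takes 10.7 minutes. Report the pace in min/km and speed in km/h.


Pace = time / distance = 10.7 min / 2.21 km = 4.8416 min/km
Speed = distance / time_in_hours = 2.21 / 0.1783 hr
Speed = 12.3925 km/h

4.8416 min/km, 12.3925 km/h


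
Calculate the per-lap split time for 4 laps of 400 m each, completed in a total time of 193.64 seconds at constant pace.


Split time = total_time / n_laps = 193.64 / 4
Split time = 48.41 s per lap

48.41 s


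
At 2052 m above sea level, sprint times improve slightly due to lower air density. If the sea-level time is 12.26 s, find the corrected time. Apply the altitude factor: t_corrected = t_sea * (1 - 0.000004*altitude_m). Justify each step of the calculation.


Correction factor = 1 - 0.000004 * 2052 = 0.991792
t_corrected = t_sea * factor = 12.26 * 0.991792
t_corrected = 12.1594 s

12.1594 s


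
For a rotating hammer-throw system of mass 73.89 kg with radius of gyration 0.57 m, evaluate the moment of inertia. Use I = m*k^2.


I = m * k^2
I = 73.89 * 0.57^2
I = 73.89 * 0.3249 = 24.0069 kg*m^2

24.0069 kg*m^2


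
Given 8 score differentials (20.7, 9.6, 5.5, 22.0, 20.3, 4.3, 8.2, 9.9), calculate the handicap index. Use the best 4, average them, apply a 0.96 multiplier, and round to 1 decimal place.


All differentials: 20.7, 9.6, 5.5, 22.0, 20.3, 4.3, 8.2, 9.9
Sorted: 4.3, 5.5, 8.2, 9.6, 9.9, 20.3, 20.7, 22.0
Best 4: 4.3, 5.5, 8.2, 9.6
Average of best = 27.6 / 4 = 6.9
Raw index = 6.9 * 0.96 = 6.624
Handicap index = round(6.624, 1) = 6.6

6.6


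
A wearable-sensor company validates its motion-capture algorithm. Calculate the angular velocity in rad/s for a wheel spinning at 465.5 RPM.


omega = RPM * 2 * pi / 60
omega = 465.5 * 2 * 3.14159 / 60
omega = 2924.8228 / 60 = 48.747 rad/s

48.747 rad/s


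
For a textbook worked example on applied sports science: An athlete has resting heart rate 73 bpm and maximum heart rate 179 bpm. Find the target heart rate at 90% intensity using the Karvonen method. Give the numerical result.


Target = HRrest + pct*(HRmax - HRrest)
Heart rate reserve = HRmax - HRrest = 179 - 73 = 106 bpm
Fraction = 90% = 0.9
Target = 73 + 0.9 * 106
Target = 73 + 95.4 = 168.4 bpm

168.4 bpm


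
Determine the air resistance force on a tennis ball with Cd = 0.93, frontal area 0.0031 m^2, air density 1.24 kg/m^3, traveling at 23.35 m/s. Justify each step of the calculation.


Fd = 0.5 * Cd * rho * A * v^2
Fd = 0.5 * 0.93 * 1.24 * 0.0031 * 23.35^2
v^2 = 545.2225
Fd = 0.5 * 0.93 * 1.24 * 0.0031 * 545.2225 = 0.9746 N

0.9746 N


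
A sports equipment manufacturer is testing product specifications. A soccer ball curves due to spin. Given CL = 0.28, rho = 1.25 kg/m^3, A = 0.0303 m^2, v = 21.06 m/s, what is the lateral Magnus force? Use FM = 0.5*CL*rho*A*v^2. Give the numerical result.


FM = 0.5 * CL * rho * A * v^2
FM = 0.5 * 0.28 * 1.25 * 0.0303 * 21.06^2
v^2 = 443.5236
FM = 0.5 * 0.28 * 1.25 * 0.0303 * 443.5236 = 2.3518 N

2.3518 N


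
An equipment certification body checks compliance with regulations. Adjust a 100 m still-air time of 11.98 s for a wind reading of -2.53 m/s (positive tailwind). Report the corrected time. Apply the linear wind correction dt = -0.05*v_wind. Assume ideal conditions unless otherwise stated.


dt = -0.05 * v_wind = -0.05 * -2.53 = 0.1265 s
t_corrected = t_still + dt = 11.98 + (0.1265)
t_corrected = 12.1065 s

12.1065 s


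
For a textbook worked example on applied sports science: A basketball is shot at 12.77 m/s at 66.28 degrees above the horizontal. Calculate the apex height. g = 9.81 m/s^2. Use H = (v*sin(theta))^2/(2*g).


H = (v*sin(theta))^2 / (2*g)
vy = v*sin(theta) = 12.77 * sin(66.28 deg) = 11.6912 m/s
H = vy^2 / (2*g) = 136.6846 / (2*9.81)
H = 136.6846 / 19.62 = 6.9666 m

6.9666 m


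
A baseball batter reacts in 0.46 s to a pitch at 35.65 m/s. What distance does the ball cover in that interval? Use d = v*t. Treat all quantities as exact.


d = v * t
d = 35.65 * 0.46
d = 16.399 m

16.399 m


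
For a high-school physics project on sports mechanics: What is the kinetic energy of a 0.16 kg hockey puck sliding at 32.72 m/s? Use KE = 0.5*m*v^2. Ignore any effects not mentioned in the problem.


KE = 0.5 * m * v^2
KE = 0.5 * 0.16 * 32.72^2
KE = 0.5 * 0.16 * 1070.5984 = 85.6479 J

85.6479 J


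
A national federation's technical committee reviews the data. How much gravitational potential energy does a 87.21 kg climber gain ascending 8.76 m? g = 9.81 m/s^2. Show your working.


PE = m * g * h
PE = 87.21 * 9.81 * 8.76
PE = 855.5301 * 8.76 = 7494.4437 J

7494.4437 J


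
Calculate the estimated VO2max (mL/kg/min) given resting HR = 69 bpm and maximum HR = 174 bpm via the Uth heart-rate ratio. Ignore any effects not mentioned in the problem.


VO2max = 15.3 * HRmax / HRrest
VO2max = 15.3 * 174 / 69
VO2max = 2662.2 / 69 = 38.5826 mL/kg/min

38.5826 mL/kg/min


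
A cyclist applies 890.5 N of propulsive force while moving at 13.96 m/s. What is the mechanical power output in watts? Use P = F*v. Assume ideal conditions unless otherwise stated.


P = F * v
P = 890.5 * 13.96
P = 12431.38 W

12431.38 W


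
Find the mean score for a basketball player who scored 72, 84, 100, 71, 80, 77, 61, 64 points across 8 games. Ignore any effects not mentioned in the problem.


Average = sum / n
Sum = 609
Average = 609 / 8 = 76.125

76.125


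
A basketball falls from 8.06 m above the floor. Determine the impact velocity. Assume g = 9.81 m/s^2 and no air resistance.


v = sqrt(2 * g * h)
v = sqrt(2 * 9.81 * 8.06)
v = sqrt(158.1372) = 12.5753 m/s

12.5753 m/s


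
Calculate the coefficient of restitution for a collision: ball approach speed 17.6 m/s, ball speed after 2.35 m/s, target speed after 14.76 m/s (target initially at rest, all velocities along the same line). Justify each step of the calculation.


e = (v2_after - v1_after) / (v1_before - v2_before)
Numerator = 14.76 - 2.35 = 12.41
Denominator = 17.6 - 0 = 17.6
e = 12.41 / 17.6 = 0.7051

0.7051


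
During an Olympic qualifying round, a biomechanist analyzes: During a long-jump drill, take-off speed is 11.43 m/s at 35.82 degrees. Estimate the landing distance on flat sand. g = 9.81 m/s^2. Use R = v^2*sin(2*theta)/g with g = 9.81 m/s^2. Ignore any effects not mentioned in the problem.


R = v^2 * sin(2*theta) / g
Convert angle to radians: theta = 35.82 deg = 0.6252 rad
sin(2*theta) = sin(1.2504) = 0.9491
R = 11.43^2 * 0.9491 / 9.81
R = 130.6449 * 0.9491 / 9.81 = 12.6396 m

12.6396 m


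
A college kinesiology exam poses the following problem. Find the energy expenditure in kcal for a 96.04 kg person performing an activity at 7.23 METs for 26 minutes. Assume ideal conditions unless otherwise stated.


kcal = MET * mass * time_hr
Convert time: 26 min = 0.4333 hr
kcal = 7.23 * 96.04 * 0.4333
kcal = 300.8933 kcal

300.8933 kcal


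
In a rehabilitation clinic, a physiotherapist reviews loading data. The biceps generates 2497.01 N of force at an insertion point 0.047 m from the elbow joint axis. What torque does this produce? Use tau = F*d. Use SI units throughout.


tau = F * d
tau = 2497.01 * 0.047
tau = 117.3595 N*m

117.3595 N*m


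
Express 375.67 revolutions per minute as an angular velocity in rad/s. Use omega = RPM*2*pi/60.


omega = RPM * 2 * pi / 60
omega = 375.67 * 2 * 3.14159 / 60
omega = 2360.4042 / 60 = 39.3401 rad/s

39.3401 rad/s


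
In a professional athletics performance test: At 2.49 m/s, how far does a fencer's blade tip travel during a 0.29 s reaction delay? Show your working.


d = v * t
d = 2.49 * 0.29
d = 0.7221 m

0.7221 m


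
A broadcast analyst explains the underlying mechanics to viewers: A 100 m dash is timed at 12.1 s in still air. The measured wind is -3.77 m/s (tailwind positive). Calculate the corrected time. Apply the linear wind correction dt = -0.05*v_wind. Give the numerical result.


dt = -0.05 * v_wind = -0.05 * -3.77 = 0.1885 s
t_corrected = t_still + dt = 12.1 + (0.1885)
t_corrected = 12.2885 s

12.2885 s


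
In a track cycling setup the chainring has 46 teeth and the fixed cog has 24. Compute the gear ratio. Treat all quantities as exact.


GR = front_teeth / rear_teeth
GR = 46 / 24
GR = 1.9167

1.9167


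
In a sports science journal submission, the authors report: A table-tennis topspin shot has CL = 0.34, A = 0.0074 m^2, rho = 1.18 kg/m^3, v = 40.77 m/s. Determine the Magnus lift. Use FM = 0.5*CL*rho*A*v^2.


FM = 0.5 * CL * rho * A * v^2
FM = 0.5 * 0.34 * 1.18 * 0.0074 * 40.77^2
v^2 = 1662.1929
FM = 0.5 * 0.34 * 1.18 * 0.0074 * 1662.1929 = 2.4674 N

2.4674 N


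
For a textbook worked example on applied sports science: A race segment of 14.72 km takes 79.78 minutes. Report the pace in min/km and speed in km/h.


Pace = time / distance = 79.78 min / 14.72 km = 5.4198 min/km
Speed = distance / time_in_hours = 14.72 / 1.3297 hr
Speed = 11.0704 km/h

5.4198 min/km, 11.0704 km/h


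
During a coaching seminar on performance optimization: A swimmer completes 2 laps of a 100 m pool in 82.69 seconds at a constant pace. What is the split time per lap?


Split time = total_time / n_laps = 82.69 / 2
Split time = 41.345 s per lap

41.345 s


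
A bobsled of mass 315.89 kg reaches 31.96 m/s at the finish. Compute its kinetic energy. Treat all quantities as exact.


KE = 0.5 * m * v^2
KE = 0.5 * 315.89 * 31.96^2
KE = 0.5 * 315.89 * 1021.4416 = 161331.5935 J

161331.5935 J


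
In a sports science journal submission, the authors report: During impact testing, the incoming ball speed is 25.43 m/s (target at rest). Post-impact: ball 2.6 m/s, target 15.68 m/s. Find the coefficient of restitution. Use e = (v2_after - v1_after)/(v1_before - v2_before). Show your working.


e = (v2_after - v1_after) / (v1_before - v2_before)
Numerator = 15.68 - 2.6 = 13.08
Denominator = 25.43 - 0 = 25.43
e = 13.08 / 25.43 = 0.5144

0.5144


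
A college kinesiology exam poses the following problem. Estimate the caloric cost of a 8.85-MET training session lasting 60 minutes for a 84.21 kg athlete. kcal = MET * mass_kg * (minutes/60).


kcal = MET * mass * time_hr
Convert time: 60 min = 1 hr
kcal = 8.85 * 84.21 * 1
kcal = 745.2585 kcal

745.2585 kcal


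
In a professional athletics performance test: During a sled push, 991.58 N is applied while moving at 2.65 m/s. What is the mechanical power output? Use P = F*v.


P = F * v
P = 991.58 * 2.65
P = 2627.687 W

2627.687 W


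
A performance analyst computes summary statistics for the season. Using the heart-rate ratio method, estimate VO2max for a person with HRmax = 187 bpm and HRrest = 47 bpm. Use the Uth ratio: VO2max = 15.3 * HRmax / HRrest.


VO2max = 15.3 * HRmax / HRrest
VO2max = 15.3 * 187 / 47
VO2max = 2861.1 / 47 = 60.8745 mL/kg/min

60.8745 mL/kg/min


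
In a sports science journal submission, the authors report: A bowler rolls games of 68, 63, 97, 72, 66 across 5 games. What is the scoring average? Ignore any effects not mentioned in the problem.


Average = sum / n
Sum = 366
Average = 366 / 5 = 73.2

73.2


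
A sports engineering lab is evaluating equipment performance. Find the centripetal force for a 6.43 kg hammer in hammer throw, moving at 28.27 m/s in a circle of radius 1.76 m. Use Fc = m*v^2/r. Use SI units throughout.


Fc = m * v^2 / r
v^2 = 28.27^2 = 799.1929
Fc = 6.43 * 799.1929 / 1.76
Fc = 5138.8103 / 1.76 = 2919.7786 N

2919.7786 N


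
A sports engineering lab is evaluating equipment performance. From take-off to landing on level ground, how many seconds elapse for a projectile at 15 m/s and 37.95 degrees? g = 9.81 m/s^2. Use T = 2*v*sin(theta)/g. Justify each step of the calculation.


T = 2*v*sin(theta)/g
sin(theta) = sin(37.95 deg) = 0.615
T = 2*15*0.615 / 9.81
T = 18.4492 / 9.81 = 1.8807 s

1.8807 s


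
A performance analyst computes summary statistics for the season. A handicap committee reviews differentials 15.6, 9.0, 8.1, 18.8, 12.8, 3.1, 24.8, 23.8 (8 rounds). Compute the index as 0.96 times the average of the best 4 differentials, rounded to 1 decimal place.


All differentials: 15.6, 9.0, 8.1, 18.8, 12.8, 3.1, 24.8, 23.8
Sorted: 3.1, 8.1, 9.0, 12.8, 15.6, 18.8, 23.8, 24.8
Best 4: 3.1, 8.1, 9.0, 12.8
Average of best = 33 / 4 = 8.25
Raw index = 8.25 * 0.96 = 7.92
Handicap index = round(7.92, 1) = 7.9

7.9


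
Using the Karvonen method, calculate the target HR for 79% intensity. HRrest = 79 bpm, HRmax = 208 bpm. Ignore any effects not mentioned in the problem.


Target = HRrest + pct*(HRmax - HRrest)
Heart rate reserve = HRmax - HRrest = 208 - 79 = 129 bpm
Fraction = 79% = 0.79
Target = 79 + 0.79 * 129
Target = 79 + 101.91 = 180.91 bpm

180.91 bpm


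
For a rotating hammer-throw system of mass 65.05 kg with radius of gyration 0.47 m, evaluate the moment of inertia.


I = m * k^2
I = 65.05 * 0.47^2
I = 65.05 * 0.2209 = 14.3695 kg*m^2

14.3695 kg*m^2


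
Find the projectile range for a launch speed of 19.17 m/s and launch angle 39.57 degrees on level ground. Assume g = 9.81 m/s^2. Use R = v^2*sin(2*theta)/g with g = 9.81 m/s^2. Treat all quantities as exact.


R = v^2 * sin(2*theta) / g
Convert angle to radians: theta = 39.57 deg = 0.6906 rad
sin(2*theta) = sin(1.3813) = 0.9821
R = 19.17^2 * 0.9821 / 9.81
R = 367.4889 * 0.9821 / 9.81 = 36.7897 m

36.7897 m


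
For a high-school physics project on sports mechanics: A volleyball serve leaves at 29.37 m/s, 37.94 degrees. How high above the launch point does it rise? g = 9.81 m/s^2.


H = (v*sin(theta))^2 / (2*g)
vy = v*sin(theta) = 29.37 * sin(37.94 deg) = 18.0577 m/s
H = vy^2 / (2*g) = 326.0817 / (2*9.81)
H = 326.0817 / 19.62 = 16.6199 m

16.6199 m


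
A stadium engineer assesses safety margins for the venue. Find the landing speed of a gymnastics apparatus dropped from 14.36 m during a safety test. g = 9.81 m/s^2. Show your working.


v = sqrt(2 * g * h)
v = sqrt(2 * 9.81 * 14.36)
v = sqrt(281.7432) = 16.7852 m/s

16.7852 m/s


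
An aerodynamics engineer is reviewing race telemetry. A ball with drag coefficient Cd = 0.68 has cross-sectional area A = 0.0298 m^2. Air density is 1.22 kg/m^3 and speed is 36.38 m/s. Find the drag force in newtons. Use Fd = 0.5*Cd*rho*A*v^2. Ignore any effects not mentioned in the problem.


Fd = 0.5 * Cd * rho * A * v^2
Fd = 0.5 * 0.68 * 1.22 * 0.0298 * 36.38^2
v^2 = 1323.5044
Fd = 0.5 * 0.68 * 1.22 * 0.0298 * 1323.5044 = 16.3599 N

16.3599 N


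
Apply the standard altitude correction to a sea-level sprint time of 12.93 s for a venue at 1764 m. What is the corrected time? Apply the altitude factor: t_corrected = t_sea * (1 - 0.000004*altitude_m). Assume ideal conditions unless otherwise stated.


Correction factor = 1 - 0.000004 * 1764 = 0.992944
t_corrected = t_sea * factor = 12.93 * 0.992944
t_corrected = 12.8388 s

12.8388 s


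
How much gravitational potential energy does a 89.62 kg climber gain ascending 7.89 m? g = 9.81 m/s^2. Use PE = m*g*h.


PE = m * g * h
PE = 89.62 * 9.81 * 7.89
PE = 879.1722 * 7.89 = 6936.6687 J

6936.6687 J


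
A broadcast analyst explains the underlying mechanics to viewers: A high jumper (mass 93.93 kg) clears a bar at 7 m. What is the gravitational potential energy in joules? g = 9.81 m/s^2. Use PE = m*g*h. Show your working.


PE = m * g * h
PE = 93.93 * 9.81 * 7
PE = 921.4533 * 7 = 6450.1731 J

6450.1731 J


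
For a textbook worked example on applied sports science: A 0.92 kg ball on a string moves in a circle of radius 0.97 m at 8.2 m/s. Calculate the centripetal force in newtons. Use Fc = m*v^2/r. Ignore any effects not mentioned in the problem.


Fc = m * v^2 / r
v^2 = 8.2^2 = 67.24
Fc = 0.92 * 67.24 / 0.97
Fc = 61.8608 / 0.97 = 63.774 N

63.774 N


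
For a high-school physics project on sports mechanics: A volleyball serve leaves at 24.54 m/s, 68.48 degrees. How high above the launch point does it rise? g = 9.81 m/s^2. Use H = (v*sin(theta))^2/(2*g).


H = (v*sin(theta))^2 / (2*g)
vy = v*sin(theta) = 24.54 * sin(68.48 deg) = 22.8293 m/s
H = vy^2 / (2*g) = 521.1772 / (2*9.81)
H = 521.1772 / 19.62 = 26.5636 m

26.5636 m


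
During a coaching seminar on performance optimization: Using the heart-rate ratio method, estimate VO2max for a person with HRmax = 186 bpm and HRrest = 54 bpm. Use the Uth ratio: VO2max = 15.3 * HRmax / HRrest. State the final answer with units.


VO2max = 15.3 * HRmax / HRrest
VO2max = 15.3 * 186 / 54
VO2max = 2845.8 / 54 = 52.7 mL/kg/min

52.7 mL/kg/min


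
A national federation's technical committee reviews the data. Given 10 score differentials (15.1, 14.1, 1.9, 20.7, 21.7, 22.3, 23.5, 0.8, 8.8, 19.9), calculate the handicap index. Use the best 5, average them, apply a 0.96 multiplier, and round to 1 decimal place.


All differentials: 15.1, 14.1, 1.9, 20.7, 21.7, 22.3, 23.5, 0.8, 8.8, 19.9
Sorted: 0.8, 1.9, 8.8, 14.1, 15.1, 19.9, 20.7, 21.7, 22.3, 23.5
Best 5: 0.8, 1.9, 8.8, 14.1, 15.1
Average of best = 40.7 / 5 = 8.14
Raw index = 8.14 * 0.96 = 7.8144
Handicap index = round(7.8144, 1) = 7.8

7.8


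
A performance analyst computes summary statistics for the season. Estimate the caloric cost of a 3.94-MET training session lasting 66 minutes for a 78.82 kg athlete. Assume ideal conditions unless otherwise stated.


kcal = MET * mass * time_hr
Convert time: 66 min = 1.1 hr
kcal = 3.94 * 78.82 * 1.1
kcal = 341.6059 kcal

341.6059 kcal


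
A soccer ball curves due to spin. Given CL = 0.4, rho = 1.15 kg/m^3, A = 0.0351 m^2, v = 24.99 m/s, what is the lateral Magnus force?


FM = 0.5 * CL * rho * A * v^2
FM = 0.5 * 0.4 * 1.15 * 0.0351 * 24.99^2
v^2 = 624.5001
FM = 0.5 * 0.4 * 1.15 * 0.0351 * 624.5001 = 5.0416 N

5.0416 N


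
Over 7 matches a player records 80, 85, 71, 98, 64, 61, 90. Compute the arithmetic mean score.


Average = sum / n
Sum = 549
Average = 549 / 7 = 78.4286

78.4286


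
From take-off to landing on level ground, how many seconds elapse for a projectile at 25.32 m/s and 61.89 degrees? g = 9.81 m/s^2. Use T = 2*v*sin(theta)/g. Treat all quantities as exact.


T = 2*v*sin(theta)/g
sin(theta) = sin(61.89 deg) = 0.882
T = 2*25.32*0.882 / 9.81
T = 44.6667 / 9.81 = 4.5532 s

4.5532 s


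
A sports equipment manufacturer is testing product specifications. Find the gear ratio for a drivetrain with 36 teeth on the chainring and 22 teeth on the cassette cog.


GR = front_teeth / rear_teeth
GR = 36 / 22
GR = 1.6364

1.6364


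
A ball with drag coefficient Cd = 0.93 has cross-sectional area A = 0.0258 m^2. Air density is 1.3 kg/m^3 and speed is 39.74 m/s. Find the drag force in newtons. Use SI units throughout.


Fd = 0.5 * Cd * rho * A * v^2
Fd = 0.5 * 0.93 * 1.3 * 0.0258 * 39.74^2
v^2 = 1579.2676
Fd = 0.5 * 0.93 * 1.3 * 0.0258 * 1579.2676 = 24.6304 N

24.6304 N


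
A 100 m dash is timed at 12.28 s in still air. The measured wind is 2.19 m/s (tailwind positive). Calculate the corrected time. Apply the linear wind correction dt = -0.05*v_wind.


dt = -0.05 * v_wind = -0.05 * 2.19 = -0.1095 s
t_corrected = t_still + dt = 12.28 + (-0.1095)
t_corrected = 12.1705 s

12.1705 s


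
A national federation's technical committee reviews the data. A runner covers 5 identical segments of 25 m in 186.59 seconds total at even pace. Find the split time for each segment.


Split time = total_time / n_laps = 186.59 / 5
Split time = 37.318 s per lap

37.318 s


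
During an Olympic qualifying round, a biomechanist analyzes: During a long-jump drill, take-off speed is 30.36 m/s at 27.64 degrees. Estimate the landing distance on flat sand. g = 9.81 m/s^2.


R = v^2 * sin(2*theta) / g
Convert angle to radians: theta = 27.64 deg = 0.4824 rad
sin(2*theta) = sin(0.9648) = 0.8219
R = 30.36^2 * 0.8219 / 9.81
R = 921.7296 * 0.8219 / 9.81 = 77.2285 m

77.2285 m


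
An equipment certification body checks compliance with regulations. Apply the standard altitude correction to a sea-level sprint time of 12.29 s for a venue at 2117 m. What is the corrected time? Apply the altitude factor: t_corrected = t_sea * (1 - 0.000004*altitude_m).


Correction factor = 1 - 0.000004 * 2117 = 0.991532
t_corrected = t_sea * factor = 12.29 * 0.991532
t_corrected = 12.1859 s

12.1859 s


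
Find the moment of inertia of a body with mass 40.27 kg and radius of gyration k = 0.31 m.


I = m * k^2
I = 40.27 * 0.31^2
I = 40.27 * 0.0961 = 3.8699 kg*m^2

3.8699 kg*m^2


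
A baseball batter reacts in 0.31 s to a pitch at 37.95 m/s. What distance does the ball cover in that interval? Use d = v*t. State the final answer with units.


d = v * t
d = 37.95 * 0.31
d = 11.7645 m

11.7645 m


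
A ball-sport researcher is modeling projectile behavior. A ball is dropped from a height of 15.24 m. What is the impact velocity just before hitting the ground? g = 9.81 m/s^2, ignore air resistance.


v = sqrt(2 * g * h)
v = sqrt(2 * 9.81 * 15.24)
v = sqrt(299.0088) = 17.2919 m/s

17.2919 m/s


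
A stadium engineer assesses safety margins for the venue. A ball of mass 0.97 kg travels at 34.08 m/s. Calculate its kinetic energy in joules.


KE = 0.5 * m * v^2
KE = 0.5 * 0.97 * 34.08^2
KE = 0.5 * 0.97 * 1161.4464 = 563.3015 J

563.3015 J


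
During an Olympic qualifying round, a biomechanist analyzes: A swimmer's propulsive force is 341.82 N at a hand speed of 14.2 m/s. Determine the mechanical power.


P = F * v
P = 341.82 * 14.2
P = 4853.844 W

4853.844 W


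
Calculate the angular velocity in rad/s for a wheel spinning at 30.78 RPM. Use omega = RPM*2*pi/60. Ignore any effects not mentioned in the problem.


omega = RPM * 2 * pi / 60
omega = 30.78 * 2 * 3.14159 / 60
omega = 193.3964 / 60 = 3.2233 rad/s

3.2233 rad/s


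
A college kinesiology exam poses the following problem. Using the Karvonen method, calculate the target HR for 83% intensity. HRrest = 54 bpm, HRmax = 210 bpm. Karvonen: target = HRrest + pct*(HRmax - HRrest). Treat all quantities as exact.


Target = HRrest + pct*(HRmax - HRrest)
Heart rate reserve = HRmax - HRrest = 210 - 54 = 156 bpm
Fraction = 83% = 0.83
Target = 54 + 0.83 * 156
Target = 54 + 129.48 = 183.48 bpm

183.48 bpm


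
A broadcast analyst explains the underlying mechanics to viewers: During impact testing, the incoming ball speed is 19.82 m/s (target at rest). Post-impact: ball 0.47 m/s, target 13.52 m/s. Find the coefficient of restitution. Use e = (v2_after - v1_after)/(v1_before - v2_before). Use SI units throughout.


e = (v2_after - v1_after) / (v1_before - v2_before)
Numerator = 13.52 - 0.47 = 13.05
Denominator = 19.82 - 0 = 19.82
e = 13.05 / 19.82 = 0.6584

0.6584


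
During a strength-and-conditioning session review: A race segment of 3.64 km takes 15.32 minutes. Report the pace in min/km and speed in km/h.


Pace = time / distance = 15.32 min / 3.64 km = 4.2088 min/km
Speed = distance / time_in_hours = 3.64 / 0.2553 hr
Speed = 14.2559 km/h

4.2088 min/km, 14.2559 km/h


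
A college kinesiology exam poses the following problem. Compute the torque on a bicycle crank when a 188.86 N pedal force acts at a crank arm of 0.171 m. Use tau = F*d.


tau = F * d
tau = 188.86 * 0.171
tau = 32.2951 N*m

32.2951 N*m


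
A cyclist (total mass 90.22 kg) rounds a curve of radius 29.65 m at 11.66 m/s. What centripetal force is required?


Fc = m * v^2 / r
v^2 = 11.66^2 = 135.9556
Fc = 90.22 * 135.9556 / 29.65
Fc = 12265.9142 / 29.65 = 413.6902 N

413.6902 N


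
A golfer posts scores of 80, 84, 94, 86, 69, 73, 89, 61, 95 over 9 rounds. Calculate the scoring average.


Average = sum / n
Sum = 731
Average = 731 / 9 = 81.2222

81.2222


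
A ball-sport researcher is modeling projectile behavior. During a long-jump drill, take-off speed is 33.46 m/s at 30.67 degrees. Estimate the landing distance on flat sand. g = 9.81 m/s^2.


R = v^2 * sin(2*theta) / g
Convert angle to radians: theta = 30.67 deg = 0.5353 rad
sin(2*theta) = sin(1.0706) = 0.8775
R = 33.46^2 * 0.8775 / 9.81
R = 1119.5716 * 0.8775 / 9.81 = 100.143 m

100.143 m


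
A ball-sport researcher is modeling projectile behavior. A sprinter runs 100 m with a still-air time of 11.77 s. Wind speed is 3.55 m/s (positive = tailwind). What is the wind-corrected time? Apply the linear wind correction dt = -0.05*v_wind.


dt = -0.05 * v_wind = -0.05 * 3.55 = -0.1775 s
t_corrected = t_still + dt = 11.77 + (-0.1775)
t_corrected = 11.5925 s

11.5925 s


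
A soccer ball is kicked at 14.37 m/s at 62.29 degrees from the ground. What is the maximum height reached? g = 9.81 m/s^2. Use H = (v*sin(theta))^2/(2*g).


H = (v*sin(theta))^2 / (2*g)
vy = v*sin(theta) = 14.37 * sin(62.29 deg) = 12.7219 m/s
H = vy^2 / (2*g) = 161.8478 / (2*9.81)
H = 161.8478 / 19.62 = 8.2491 m

8.2491 m


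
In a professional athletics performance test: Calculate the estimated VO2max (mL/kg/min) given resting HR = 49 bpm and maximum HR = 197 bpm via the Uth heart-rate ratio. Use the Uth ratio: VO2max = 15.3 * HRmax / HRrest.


VO2max = 15.3 * HRmax / HRrest
VO2max = 15.3 * 197 / 49
VO2max = 3014.1 / 49 = 61.5122 mL/kg/min

61.5122 mL/kg/min


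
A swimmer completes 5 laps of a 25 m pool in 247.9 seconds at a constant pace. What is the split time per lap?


Split time = total_time / n_laps = 247.9 / 5
Split time = 49.58 s per lap

49.58 s


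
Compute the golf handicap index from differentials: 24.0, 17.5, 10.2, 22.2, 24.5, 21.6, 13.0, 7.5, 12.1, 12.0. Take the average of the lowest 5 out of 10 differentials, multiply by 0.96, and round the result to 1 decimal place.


All differentials: 24.0, 17.5, 10.2, 22.2, 24.5, 21.6, 13.0, 7.5, 12.1, 12.0
Sorted: 7.5, 10.2, 12.0, 12.1, 13.0, 17.5, 21.6, 22.2, 24.0, 24.5
Best 5: 7.5, 10.2, 12.0, 12.1, 13.0
Average of best = 54.8 / 5 = 10.96
Raw index = 10.96 * 0.96 = 10.5216
Handicap index = round(10.5216, 1) = 10.5

10.5


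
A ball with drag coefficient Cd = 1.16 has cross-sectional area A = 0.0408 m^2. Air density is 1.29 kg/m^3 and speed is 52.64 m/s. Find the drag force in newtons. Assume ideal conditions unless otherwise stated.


Fd = 0.5 * Cd * rho * A * v^2
Fd = 0.5 * 1.16 * 1.29 * 0.0408 * 52.64^2
v^2 = 2770.9696
Fd = 0.5 * 1.16 * 1.29 * 0.0408 * 2770.9696 = 84.5882 N

84.5882 N


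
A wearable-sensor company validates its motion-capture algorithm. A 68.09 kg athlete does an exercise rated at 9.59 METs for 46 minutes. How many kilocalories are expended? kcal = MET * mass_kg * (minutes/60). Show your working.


kcal = MET * mass * time_hr
Convert time: 46 min = 0.7667 hr
kcal = 9.59 * 68.09 * 0.7667
kcal = 500.6204 kcal

500.6204 kcal


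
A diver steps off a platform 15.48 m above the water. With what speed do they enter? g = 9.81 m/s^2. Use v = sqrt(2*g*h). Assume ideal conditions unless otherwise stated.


v = sqrt(2 * g * h)
v = sqrt(2 * 9.81 * 15.48)
v = sqrt(303.7176) = 17.4275 m/s

17.4275 m/s


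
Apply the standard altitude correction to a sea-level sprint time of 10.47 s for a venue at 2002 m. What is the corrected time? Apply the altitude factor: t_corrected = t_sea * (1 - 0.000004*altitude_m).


Correction factor = 1 - 0.000004 * 2002 = 0.991992
t_corrected = t_sea * factor = 10.47 * 0.991992
t_corrected = 10.3862 s

10.3862 s


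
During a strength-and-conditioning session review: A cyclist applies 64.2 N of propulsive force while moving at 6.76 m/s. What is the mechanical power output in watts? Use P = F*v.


P = F * v
P = 64.2 * 6.76
P = 433.992 W

433.992 W


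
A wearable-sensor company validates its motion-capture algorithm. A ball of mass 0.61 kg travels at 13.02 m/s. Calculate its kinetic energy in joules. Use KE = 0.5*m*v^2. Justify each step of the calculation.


KE = 0.5 * m * v^2
KE = 0.5 * 0.61 * 13.02^2
KE = 0.5 * 0.61 * 169.5204 = 51.7037 J

51.7037 J


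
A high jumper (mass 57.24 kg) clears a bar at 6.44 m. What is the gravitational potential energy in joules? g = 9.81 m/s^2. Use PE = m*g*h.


PE = m * g * h
PE = 57.24 * 9.81 * 6.44
PE = 561.5244 * 6.44 = 3616.2171 J

3616.2171 J


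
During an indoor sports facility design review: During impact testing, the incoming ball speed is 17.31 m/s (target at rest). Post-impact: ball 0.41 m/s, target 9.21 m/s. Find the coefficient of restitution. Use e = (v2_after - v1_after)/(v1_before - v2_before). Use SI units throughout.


e = (v2_after - v1_after) / (v1_before - v2_before)
Numerator = 9.21 - 0.41 = 8.8
Denominator = 17.31 - 0 = 17.31
e = 8.8 / 17.31 = 0.5084

0.5084


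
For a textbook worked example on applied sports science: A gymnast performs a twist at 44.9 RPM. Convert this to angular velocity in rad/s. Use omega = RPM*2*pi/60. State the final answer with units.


omega = RPM * 2 * pi / 60
omega = 44.9 * 2 * 3.14159 / 60
omega = 282.115 / 60 = 4.7019 rad/s

4.7019 rad/s


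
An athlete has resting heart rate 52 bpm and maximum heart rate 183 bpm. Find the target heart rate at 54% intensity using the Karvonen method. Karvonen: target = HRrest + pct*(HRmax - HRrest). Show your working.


Target = HRrest + pct*(HRmax - HRrest)
Heart rate reserve = HRmax - HRrest = 183 - 52 = 131 bpm
Fraction = 54% = 0.54
Target = 52 + 0.54 * 131
Target = 52 + 70.74 = 122.74 bpm

122.74 bpm


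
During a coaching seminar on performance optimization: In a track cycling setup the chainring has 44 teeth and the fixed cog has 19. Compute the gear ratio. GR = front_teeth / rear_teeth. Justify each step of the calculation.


GR = front_teeth / rear_teeth
GR = 44 / 19
GR = 2.3158

2.3158


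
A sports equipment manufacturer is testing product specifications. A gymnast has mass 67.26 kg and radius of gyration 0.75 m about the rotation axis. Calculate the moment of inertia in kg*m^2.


I = m * k^2
I = 67.26 * 0.75^2
I = 67.26 * 0.5625 = 37.8338 kg*m^2

37.8338 kg*m^2


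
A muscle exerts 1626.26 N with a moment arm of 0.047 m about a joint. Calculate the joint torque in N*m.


tau = F * d
tau = 1626.26 * 0.047
tau = 76.4342 N*m

76.4342 N*m


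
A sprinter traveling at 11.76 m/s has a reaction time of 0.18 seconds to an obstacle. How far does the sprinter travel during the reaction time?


d = v * t
d = 11.76 * 0.18
d = 2.1168 m

2.1168 m


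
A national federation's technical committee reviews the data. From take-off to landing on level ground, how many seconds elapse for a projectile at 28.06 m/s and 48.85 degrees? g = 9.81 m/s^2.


T = 2*v*sin(theta)/g
sin(theta) = sin(48.85 deg) = 0.753
T = 2*28.06*0.753 / 9.81
T = 42.2578 / 9.81 = 4.3076 s

4.3076 s


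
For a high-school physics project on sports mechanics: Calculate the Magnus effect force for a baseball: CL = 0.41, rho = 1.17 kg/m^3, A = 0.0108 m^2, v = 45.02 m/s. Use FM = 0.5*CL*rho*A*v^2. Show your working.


FM = 0.5 * CL * rho * A * v^2
FM = 0.5 * 0.41 * 1.17 * 0.0108 * 45.02^2
v^2 = 2026.8004
FM = 0.5 * 0.41 * 1.17 * 0.0108 * 2026.8004 = 5.2502 N

5.2502 N


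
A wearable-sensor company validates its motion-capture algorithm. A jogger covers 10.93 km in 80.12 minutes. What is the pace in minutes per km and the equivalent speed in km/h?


Pace = time / distance = 80.12 min / 10.93 km = 7.3303 min/km
Speed = distance / time_in_hours = 10.93 / 1.3353 hr
Speed = 8.1852 km/h

7.3303 min/km, 8.1852 km/h


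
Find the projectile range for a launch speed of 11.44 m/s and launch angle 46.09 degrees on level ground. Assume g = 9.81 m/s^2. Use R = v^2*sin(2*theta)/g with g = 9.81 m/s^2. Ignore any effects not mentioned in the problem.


R = v^2 * sin(2*theta) / g
Convert angle to radians: theta = 46.09 deg = 0.8044 rad
sin(2*theta) = sin(1.6088) = 0.9993
R = 11.44^2 * 0.9993 / 9.81
R = 130.8736 * 0.9993 / 9.81 = 13.3312 m

13.3312 m


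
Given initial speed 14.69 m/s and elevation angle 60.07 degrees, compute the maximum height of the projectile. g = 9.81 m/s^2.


H = (v*sin(theta))^2 / (2*g)
vy = v*sin(theta) = 14.69 * sin(60.07 deg) = 12.7309 m/s
H = vy^2 / (2*g) = 162.0752 / (2*9.81)
H = 162.0752 / 19.62 = 8.2607 m

8.2607 m


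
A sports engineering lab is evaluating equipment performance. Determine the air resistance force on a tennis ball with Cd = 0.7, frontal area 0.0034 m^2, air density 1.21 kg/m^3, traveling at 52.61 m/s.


Fd = 0.5 * Cd * rho * A * v^2
Fd = 0.5 * 0.7 * 1.21 * 0.0034 * 52.61^2
v^2 = 2767.8121
Fd = 0.5 * 0.7 * 1.21 * 0.0034 * 2767.8121 = 3.9854 N

3.9854 N


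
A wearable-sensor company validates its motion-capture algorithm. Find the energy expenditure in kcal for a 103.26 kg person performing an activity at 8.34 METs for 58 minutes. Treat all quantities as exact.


kcal = MET * mass * time_hr
Convert time: 58 min = 0.9667 hr
kcal = 8.34 * 103.26 * 0.9667
kcal = 832.4821 kcal

832.4821 kcal


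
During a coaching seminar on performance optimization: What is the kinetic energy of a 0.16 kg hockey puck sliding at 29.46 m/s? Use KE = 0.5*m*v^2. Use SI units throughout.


KE = 0.5 * m * v^2
KE = 0.5 * 0.16 * 29.46^2
KE = 0.5 * 0.16 * 867.8916 = 69.4313 J

69.4313 J
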